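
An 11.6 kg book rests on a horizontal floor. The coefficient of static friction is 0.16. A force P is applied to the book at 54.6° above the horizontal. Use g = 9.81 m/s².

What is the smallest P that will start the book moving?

N = m g − P sin α (the pull lifts the book).
At impending slip, P cos α = μ_s N = μ_s (m g − P sin α).
Solving: P (cos α + μ_s sin α) = μ_s m g → P = 0.16×114/(cos 54.6° + 0.16 sin 54.6°) = 18.2/0.7097 = 25.7 N.

P ≈ 25.7 N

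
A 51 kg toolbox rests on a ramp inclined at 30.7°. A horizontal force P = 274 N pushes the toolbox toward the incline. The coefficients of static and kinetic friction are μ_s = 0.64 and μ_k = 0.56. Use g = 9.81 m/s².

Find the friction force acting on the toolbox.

f ≈ 19.8 N (up the incline)

Resolve perpendicular to the incline: N = m g cos θ + P sin θ = 51×9.81×cos 30.7° + 274×sin 30.7° = 570.1 N.
Along the incline, the net driving force (taking up-slope positive) is P cos θ − m g sin θ = 235.6 − 255.4 = -19.83 N, so equilibrium requires friction f = 19.83 N (up-slope).
The limit of static friction is μ_s N = 364.9 N.
|f_req| = 19.83 ≤ 364.9 N → the toolbox is in equilibrium; friction equals the required value.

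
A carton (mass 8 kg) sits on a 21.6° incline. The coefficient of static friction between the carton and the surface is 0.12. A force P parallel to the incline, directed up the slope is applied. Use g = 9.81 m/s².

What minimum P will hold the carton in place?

The carton tends to slide down (tan θ > μ_s), so at the point of impending slip friction acts up-slope at its limit: f = μ_s N.
P is parallel to the surface, so N = m g cos θ = 73 N.
Along the incline: P + μ_s N = m g sin θ, so P = 28.9 − 0.12×73 = 20.1 N.

P_min ≈ 20.1 N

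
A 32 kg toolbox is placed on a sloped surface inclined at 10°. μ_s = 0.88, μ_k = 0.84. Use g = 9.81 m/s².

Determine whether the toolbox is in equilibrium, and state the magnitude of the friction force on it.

f ≈ 54.5 N

N = m g cos θ = 309 N.
Down-slope weight component: m g sin θ = 54.5 N.
μ_s N = 272 N.
54.5 ≤ 272 N, so it stays put; friction = 54.5 N.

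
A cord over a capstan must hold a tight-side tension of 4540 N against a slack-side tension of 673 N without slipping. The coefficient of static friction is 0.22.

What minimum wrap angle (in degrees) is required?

T₂/T₁ = e^{μβ} → β = ln(T₂/T₁)/μ.
β = ln(4540/673)/0.22 = 1.909/0.22 = 8.677 rad.
In degrees: β = 8.677 × 180/π = 497°.

β_min ≈ 497°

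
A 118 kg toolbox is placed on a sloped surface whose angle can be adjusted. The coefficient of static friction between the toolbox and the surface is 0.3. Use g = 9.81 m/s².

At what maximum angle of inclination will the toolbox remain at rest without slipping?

At the slip threshold, m g sin θ = μ_s · m g cos θ, so tan θ = μ_s.
θ_max = arctan(0.3) = 16.7°.

θ_max ≈ 16.7°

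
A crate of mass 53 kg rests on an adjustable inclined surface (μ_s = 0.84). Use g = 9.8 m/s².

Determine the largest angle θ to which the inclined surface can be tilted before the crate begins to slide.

At the slip threshold, m g sin θ = μ_s · m g cos θ, so tan θ = μ_s.
θ_max = arctan(0.84) = 40°.

θ_max ≈ 40°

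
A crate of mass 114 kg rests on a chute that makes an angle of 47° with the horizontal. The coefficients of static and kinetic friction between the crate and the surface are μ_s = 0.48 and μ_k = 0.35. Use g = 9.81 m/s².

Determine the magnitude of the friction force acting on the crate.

Perpendicular to the surface, N = m g cos θ = 114·9.81·cos 47° = 762.7 N.
For equilibrium along the incline, friction must balance the weight component: f = m g sin θ = 817.9 N up the slope.
Static friction can supply at most μ_s N = 366.1 N.
|817.9| exceeds 366.1 N, so the crate slips down-slope; friction is kinetic, f = μ_k N = 0.35×762.7 = 267 N.

f ≈ 267 N (up the incline)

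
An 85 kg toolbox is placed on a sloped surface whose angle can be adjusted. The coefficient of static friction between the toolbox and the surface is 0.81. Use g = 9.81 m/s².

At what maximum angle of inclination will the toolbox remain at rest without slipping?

θ_max ≈ 39°

At the slip threshold, m g sin θ = μ_s · m g cos θ, so tan θ = μ_s.
θ_max = arctan(0.81) = 39°.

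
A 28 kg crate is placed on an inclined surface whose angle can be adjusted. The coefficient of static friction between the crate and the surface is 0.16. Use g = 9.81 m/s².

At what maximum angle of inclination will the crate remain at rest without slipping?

At the slip threshold, m g sin θ = μ_s · m g cos θ, so tan θ = μ_s.
θ_max = arctan(0.16) = 9.09°.

θ_max ≈ 9.09°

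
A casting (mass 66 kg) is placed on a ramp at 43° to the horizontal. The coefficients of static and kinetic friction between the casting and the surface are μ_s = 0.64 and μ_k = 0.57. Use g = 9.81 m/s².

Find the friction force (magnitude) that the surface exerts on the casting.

f ≈ 270 N (up the incline)

Perpendicular to the surface, N = m g cos θ = 66·9.81·cos 43° = 473.5 N.
Along the slope the weight component is m g sin θ = 441.6 N; friction must supply exactly this, acting up-slope.
The static-friction ceiling is μ_s N = 0.64 × 473.5 = 303.1 N.
|441.6| exceeds 303.1 N, so the casting slips down-slope; friction is kinetic, f = μ_k N = 0.57×473.5 = 270 N.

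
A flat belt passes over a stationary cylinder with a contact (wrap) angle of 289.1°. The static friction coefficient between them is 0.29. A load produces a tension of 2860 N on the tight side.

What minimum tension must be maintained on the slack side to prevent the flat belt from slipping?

T_min ≈ 662 N

Capstan equation at impending slip: T_tight/T_slack = e^{μβ}.
β = 289.1° = 5.046 rad; e^{μβ} = e^{0.29×5.046} = 4.32.
T_slack = T_tight / e^{μβ} = 2860 / 4.32 = 662 N.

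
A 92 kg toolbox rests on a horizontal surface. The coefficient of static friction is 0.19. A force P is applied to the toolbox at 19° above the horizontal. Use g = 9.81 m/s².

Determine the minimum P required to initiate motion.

P ≈ 170 N

N = m g − P sin α (the pull lifts the toolbox).
At impending slip, P cos α = μ_s N = μ_s (m g − P sin α).
Solving: P (cos α + μ_s sin α) = μ_s m g → P = 0.19×903/(cos 19° + 0.19 sin 19°) = 171/1.007 = 170 N.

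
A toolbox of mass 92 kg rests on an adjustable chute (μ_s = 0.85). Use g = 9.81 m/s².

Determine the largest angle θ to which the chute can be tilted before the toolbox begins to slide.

θ_max ≈ 40.4°

At the slip threshold, m g sin θ = μ_s · m g cos θ, so tan θ = μ_s.
θ_max = arctan(0.85) = 40.4°.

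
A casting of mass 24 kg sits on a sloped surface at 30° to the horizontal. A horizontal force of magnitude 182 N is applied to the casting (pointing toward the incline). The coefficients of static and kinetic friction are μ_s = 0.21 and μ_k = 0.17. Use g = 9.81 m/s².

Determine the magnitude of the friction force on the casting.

f ≈ 39.9 N (down the incline)

Normal direction: N = m g cos θ + P sin θ = 294.9 N.
Along the incline, the net driving force (taking up-slope positive) is P cos θ − m g sin θ = 157.6 − 117.7 = 39.9 N, so equilibrium requires friction f = -39.9 N (down-slope).
Maximum static friction: μ_s N = 0.21 × 294.9 = 61.93 N.
|f_req| = 39.9 ≤ 61.93 N → the casting is in equilibrium; friction equals the required value.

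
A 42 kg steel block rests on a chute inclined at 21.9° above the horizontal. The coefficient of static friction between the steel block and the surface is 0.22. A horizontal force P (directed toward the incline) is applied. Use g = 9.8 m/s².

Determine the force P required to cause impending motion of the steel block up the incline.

At impending motion up the slope, friction acts down-slope at its limit: f = μ_s N.
Perpendicular to the incline: N = m g cos θ + P sin θ.
Along the incline: P cos θ = m g sin θ + μ_s N = m g sin θ + μ_s (m g cos θ + P sin θ).
Solving, P (cos θ − μ_s sin θ) = m g (sin θ + μ_s cos θ), so P = 42×9.8×(sin 21.9° + 0.22 cos 21.9°)/(cos 21.9° − 0.22 sin 21.9°) = 412×0.5771/0.8458 = 281 N.

P ≈ 281 N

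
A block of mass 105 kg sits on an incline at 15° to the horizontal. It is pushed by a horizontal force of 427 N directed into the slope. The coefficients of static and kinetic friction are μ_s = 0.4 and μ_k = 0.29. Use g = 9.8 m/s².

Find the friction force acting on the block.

f ≈ 146 N (down the incline)

The horizontal push has a component P sin θ into the surface, so N = m g cos θ + P sin θ = 993.9 + 110.5 = 1104 N.
Parallel to the incline: P cos θ − m g sin θ = 412.5 − 266.3 = 146.1 N; the friction needed to balance this is 146.1 N acting down the slope.
The limit of static friction is μ_s N = 441.8 N.
Since 146.1 N is within the 441.8 N limit, the block stays put and friction is exactly 146 N.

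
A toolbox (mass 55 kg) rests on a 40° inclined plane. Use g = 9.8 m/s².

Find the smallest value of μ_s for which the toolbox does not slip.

At the slip threshold m g sin θ = μ_s m g cos θ, so μ_s,min = tan θ.
μ_s,min = tan 40° = 0.839.

μ_s,min ≈ 0.839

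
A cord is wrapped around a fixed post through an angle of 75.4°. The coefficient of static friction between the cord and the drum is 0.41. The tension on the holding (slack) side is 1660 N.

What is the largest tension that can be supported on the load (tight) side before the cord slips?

T_max ≈ 2850 N

At impending slip the capstan equation gives T₂/T₁ = e^{μβ} with β in radians.
β = 75.4° × π/180 = 1.316 rad.
e^{μβ} = e^{0.41×1.316} = 1.715.
T₂ = T₁ · e^{μβ} = 1660 × 1.715 = 2850 N.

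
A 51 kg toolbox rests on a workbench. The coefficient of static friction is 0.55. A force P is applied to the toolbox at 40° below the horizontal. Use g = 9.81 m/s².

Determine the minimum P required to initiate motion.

P ≈ 667 N

N = m g + P sin α (the push presses the toolbox into the workbench).
At impending slip, P cos α = μ_s N = μ_s (m g + P sin α).
Solving: P (cos α − μ_s sin α) = μ_s m g → P = 0.55×500/(cos 40° − 0.55 sin 40°) = 275/0.4125 = 667 N.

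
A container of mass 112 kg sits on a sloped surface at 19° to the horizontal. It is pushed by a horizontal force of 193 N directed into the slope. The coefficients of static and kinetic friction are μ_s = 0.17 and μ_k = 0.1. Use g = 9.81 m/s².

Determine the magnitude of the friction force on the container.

Normal direction: N = m g cos θ + P sin θ = 1102 N.
Parallel to the incline: P cos θ − m g sin θ = 182.5 − 357.7 = -175.2 N; the friction needed to balance this is 175.2 N acting up the slope.
Maximum static friction: μ_s N = 0.17 × 1102 = 187.3 N.
|f_req| = 175.2 ≤ 187.3 N → the container is in equilibrium; friction equals the required value.

f ≈ 175 N (up the incline)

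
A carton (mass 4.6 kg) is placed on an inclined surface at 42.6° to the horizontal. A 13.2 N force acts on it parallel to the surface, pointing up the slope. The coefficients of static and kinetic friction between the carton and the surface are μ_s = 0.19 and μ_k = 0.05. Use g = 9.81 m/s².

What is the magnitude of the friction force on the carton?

The normal reaction is N = m g cos θ = 33.22 N.
For equilibrium along the incline the friction force must supply f = m g sin θ − P = 30.54 − 13.2 = 17.34 N (positive meaning up-slope).
Static friction can supply at most μ_s N = 6.311 N.
Since |17.34| > 6.311 N, static friction cannot hold it; the carton slides down the incline and kinetic friction applies: f = μ_k N = 0.05 × 33.22 = 1.66 N.

f ≈ 1.66 N (up the incline)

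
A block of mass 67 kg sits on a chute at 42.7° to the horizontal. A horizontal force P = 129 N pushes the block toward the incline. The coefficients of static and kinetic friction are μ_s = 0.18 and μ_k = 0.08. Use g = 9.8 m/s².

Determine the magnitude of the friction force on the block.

f ≈ 45.6 N (up the incline)

The horizontal push has a component P sin θ into the surface, so N = m g cos θ + P sin θ = 482.5 + 87.48 = 570 N.
Along the incline, the net driving force (taking up-slope positive) is P cos θ − m g sin θ = 94.8 − 445.3 = -350.5 N, so equilibrium requires friction f = 350.5 N (up-slope).
The limit of static friction is μ_s N = 102.6 N.
|f_req| = 350.5 > 102.6 N → the block slides down the incline; f = μ_k N = 0.08 × 570 = 45.6 N.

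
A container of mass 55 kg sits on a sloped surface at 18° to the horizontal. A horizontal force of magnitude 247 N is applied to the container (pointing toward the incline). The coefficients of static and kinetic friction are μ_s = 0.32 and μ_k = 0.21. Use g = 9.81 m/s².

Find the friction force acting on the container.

f ≈ 68.2 N (down the incline)

Normal direction: N = m g cos θ + P sin θ = 589.5 N.
Along the incline, the net driving force (taking up-slope positive) is P cos θ − m g sin θ = 234.9 − 166.7 = 68.18 N, so equilibrium requires friction f = -68.18 N (down-slope).
Maximum static friction: μ_s N = 0.32 × 589.5 = 188.6 N.
Since 68.18 N is within the 188.6 N limit, the container stays put and friction is exactly 68.2 N.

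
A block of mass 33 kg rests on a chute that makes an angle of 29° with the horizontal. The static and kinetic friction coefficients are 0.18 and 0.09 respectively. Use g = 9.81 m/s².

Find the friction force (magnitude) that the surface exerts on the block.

The normal reaction is N = m g cos θ = 283.1 N.
Along the slope the weight component is m g sin θ = 156.9 N; friction must supply exactly this, acting up-slope.
The static-friction ceiling is μ_s N = 0.18 × 283.1 = 50.97 N.
Since |156.9| > 50.97 N, static friction cannot hold it; the block slides down the incline and kinetic friction applies: f = μ_k N = 0.09 × 283.1 = 25.5 N.

f ≈ 25.5 N (up the incline)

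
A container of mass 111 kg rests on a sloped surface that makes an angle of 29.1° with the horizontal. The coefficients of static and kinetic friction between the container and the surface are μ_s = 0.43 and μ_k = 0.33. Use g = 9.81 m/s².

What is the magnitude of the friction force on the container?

f ≈ 314 N (up the incline)

Perpendicular to the surface, N = m g cos θ = 111·9.81·cos 29.1° = 951.5 N.
Along the slope the weight component is m g sin θ = 529.6 N; friction must supply exactly this, acting up-slope.
Maximum static friction available: μ_s N = 0.43 × 951.5 = 409.1 N.
Since |529.6| > 409.1 N, static friction cannot hold it; the container slides down the incline and kinetic friction applies: f = μ_k N = 0.33 × 951.5 = 314 N.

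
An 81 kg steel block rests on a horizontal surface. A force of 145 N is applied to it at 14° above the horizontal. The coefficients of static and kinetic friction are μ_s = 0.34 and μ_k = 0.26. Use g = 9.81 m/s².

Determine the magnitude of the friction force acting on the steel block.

f ≈ 141 N

Vertical equilibrium gives N = m g − P sin α = 759.5 N.
Horizontally, friction must balance P cos α = 140.7 N.
The static-friction limit is μ_s N = 258.2 N.
Since 140.7 N does not exceed the limit, the steel block stays at rest and f = 141 N.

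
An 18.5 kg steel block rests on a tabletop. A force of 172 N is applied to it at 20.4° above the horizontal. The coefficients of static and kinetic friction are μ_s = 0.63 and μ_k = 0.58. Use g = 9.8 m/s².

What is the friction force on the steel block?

f ≈ 70.4 N

Vertical equilibrium gives N = m g − P sin α = 121.3 N.
Horizontally, friction must balance P cos α = 161.2 N.
μ_s N = 0.63 × 121.3 = 76.45 N.
The required friction exceeds μ_s N, so the steel block moves and f = μ_k N = 70.4 N.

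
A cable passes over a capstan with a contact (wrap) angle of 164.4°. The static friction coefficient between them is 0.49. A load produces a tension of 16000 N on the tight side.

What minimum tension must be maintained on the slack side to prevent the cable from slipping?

T_min ≈ 3920 N

Capstan equation at impending slip: T_tight/T_slack = e^{μβ}.
β = 164.4° = 2.869 rad; e^{μβ} = e^{0.49×2.869} = 4.079.
T_slack = T_tight / e^{μβ} = 16000 / 4.079 = 3920 N.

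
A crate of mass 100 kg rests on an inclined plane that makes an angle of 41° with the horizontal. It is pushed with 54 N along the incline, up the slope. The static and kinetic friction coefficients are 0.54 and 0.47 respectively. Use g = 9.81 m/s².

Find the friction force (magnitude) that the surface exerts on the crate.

f ≈ 348 N (up the incline)

The normal reaction is N = m g cos θ = 740.4 N.
For equilibrium along the incline the friction force must supply f = m g sin θ − P = 643.6 − 54 = 589.6 N (positive meaning up-slope).
Maximum static friction available: μ_s N = 0.54 × 740.4 = 399.8 N.
|589.6| exceeds 399.8 N, so the crate slips down-slope; friction is kinetic, f = μ_k N = 0.47×740.4 = 348 N.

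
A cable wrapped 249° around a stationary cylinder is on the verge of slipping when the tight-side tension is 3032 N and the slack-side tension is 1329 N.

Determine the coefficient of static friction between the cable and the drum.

T₂/T₁ = e^{μβ} → μ = ln(T₂/T₁)/β.
β = 249° = 4.346 rad.
μ = ln(3032/1329)/4.346 = ln(2.281)/4.346 = 0.19.

μ ≈ 0.19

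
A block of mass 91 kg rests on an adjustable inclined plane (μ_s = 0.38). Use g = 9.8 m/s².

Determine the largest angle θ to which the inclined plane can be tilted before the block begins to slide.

θ_max ≈ 20.8°

At the slip threshold, m g sin θ = μ_s · m g cos θ, so tan θ = μ_s.
θ_max = arctan(0.38) = 20.8°.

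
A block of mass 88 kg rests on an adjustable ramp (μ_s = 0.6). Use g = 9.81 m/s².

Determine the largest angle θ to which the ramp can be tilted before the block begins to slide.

θ_max ≈ 31°

At the slip threshold, m g sin θ = μ_s · m g cos θ, so tan θ = μ_s.
θ_max = arctan(0.6) = 31°.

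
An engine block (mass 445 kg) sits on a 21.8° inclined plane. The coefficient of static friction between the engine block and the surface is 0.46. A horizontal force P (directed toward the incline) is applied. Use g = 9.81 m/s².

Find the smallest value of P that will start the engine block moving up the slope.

P ≈ 4600 N

At impending motion up the slope, friction acts down-slope at its limit: f = μ_s N.
Perpendicular to the incline: N = m g cos θ + P sin θ.
Along the incline: P cos θ = m g sin θ + μ_s N = m g sin θ + μ_s (m g cos θ + P sin θ).
Solving, P (cos θ − μ_s sin θ) = m g (sin θ + μ_s cos θ), so P = 445×9.81×(sin 21.8° + 0.46 cos 21.8°)/(cos 21.8° − 0.46 sin 21.8°) = 4370×0.7985/0.7577 = 4600 N.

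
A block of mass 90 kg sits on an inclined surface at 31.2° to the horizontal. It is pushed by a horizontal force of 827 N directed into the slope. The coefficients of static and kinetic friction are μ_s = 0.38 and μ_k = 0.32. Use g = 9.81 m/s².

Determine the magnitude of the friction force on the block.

The horizontal push has a component P sin θ into the surface, so N = m g cos θ + P sin θ = 755.2 + 428.4 = 1184 N.
Along the incline, the net driving force (taking up-slope positive) is P cos θ − m g sin θ = 707.4 − 457.4 = 250 N, so equilibrium requires friction f = -250 N (down-slope).
The limit of static friction is μ_s N = 449.8 N.
|f_req| = 250 ≤ 449.8 N → the block is in equilibrium; friction equals the required value.

f ≈ 250 N (down the incline)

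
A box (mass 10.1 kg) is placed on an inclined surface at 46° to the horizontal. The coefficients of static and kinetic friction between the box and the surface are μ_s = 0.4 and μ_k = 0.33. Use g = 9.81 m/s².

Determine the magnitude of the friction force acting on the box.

f ≈ 22.7 N (up the incline)

Perpendicular to the surface, N = m g cos θ = 10.1·9.81·cos 46° = 68.83 N.
Along the slope the weight component is m g sin θ = 71.27 N; friction must supply exactly this, acting up-slope.
Maximum static friction available: μ_s N = 0.4 × 68.83 = 27.53 N.
|71.27| exceeds 27.53 N, so the box slips down-slope; friction is kinetic, f = μ_k N = 0.33×68.83 = 22.7 N.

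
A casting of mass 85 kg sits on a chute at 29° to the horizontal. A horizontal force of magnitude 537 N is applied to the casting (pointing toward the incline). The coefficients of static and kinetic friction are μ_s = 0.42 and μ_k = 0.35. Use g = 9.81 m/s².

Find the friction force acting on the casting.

The horizontal push has a component P sin θ into the surface, so N = m g cos θ + P sin θ = 729.3 + 260.3 = 989.6 N.
Along the incline, the net driving force (taking up-slope positive) is P cos θ − m g sin θ = 469.7 − 404.3 = 65.41 N, so equilibrium requires friction f = -65.41 N (down-slope).
Maximum static friction: μ_s N = 0.42 × 989.6 = 415.7 N.
Since 65.41 N is within the 415.7 N limit, the casting stays put and friction is exactly 65.4 N.

f ≈ 65.4 N (down the incline)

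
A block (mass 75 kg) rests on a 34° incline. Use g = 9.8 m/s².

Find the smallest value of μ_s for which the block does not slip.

μ_s,min ≈ 0.675

At the slip threshold m g sin θ = μ_s m g cos θ, so μ_s,min = tan θ.
μ_s,min = tan 34° = 0.675.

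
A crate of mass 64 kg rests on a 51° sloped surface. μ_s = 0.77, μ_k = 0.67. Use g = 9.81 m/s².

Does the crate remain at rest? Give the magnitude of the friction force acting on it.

f ≈ 265 N

N = m g cos θ = 395 N.
Down-slope weight component: m g sin θ = 488 N.
μ_s N = 304 N.
488 > 304 N, so it slides; kinetic friction f = μ_k N = 0.67×395 = 265 N.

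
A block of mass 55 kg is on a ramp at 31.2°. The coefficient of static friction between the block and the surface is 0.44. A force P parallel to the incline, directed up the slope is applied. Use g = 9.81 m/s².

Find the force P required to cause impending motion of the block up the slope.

P ≈ 483 N

At impending motion up the slope, friction acts down-slope at its limit: f = μ_s N.
P is parallel to the surface, so N = m g cos θ = 462 N.
Along the incline: P = m g sin θ + μ_s N = 280 + 0.44×462 = 483 N.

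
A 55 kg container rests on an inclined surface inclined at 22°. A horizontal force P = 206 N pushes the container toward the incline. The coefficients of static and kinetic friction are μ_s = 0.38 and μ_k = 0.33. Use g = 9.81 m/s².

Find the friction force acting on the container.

f ≈ 11.1 N (up the incline)

Normal direction: N = m g cos θ + P sin θ = 577.4 N.
Along the incline, the net driving force (taking up-slope positive) is P cos θ − m g sin θ = 191 − 202.1 = -11.12 N, so equilibrium requires friction f = 11.12 N (up-slope).
Maximum static friction: μ_s N = 0.38 × 577.4 = 219.4 N.
Since 11.12 N is within the 219.4 N limit, the container stays put and friction is exactly 11.1 N.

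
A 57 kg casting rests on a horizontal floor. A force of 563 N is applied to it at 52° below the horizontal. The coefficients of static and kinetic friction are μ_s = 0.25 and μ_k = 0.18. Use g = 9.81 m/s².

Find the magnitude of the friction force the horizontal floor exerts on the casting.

The vertical component of P adds to the normal force: N = m g + P sin α = 559.2 + 443.7 = 1003 N.
For equilibrium, f = P cos α = 563×cos 52° = 346.6 N.
μ_s N = 0.25 × 1003 = 250.7 N.
The required friction exceeds μ_s N, so the casting moves and f = μ_k N = 181 N.

f ≈ 181 N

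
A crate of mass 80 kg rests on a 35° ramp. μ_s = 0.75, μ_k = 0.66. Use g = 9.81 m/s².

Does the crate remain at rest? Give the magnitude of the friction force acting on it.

N = m g cos θ = 643 N.
Down-slope weight component: m g sin θ = 450 N.
μ_s N = 482 N.
450 ≤ 482 N, so it stays put; friction = 450 N.

f ≈ 450 N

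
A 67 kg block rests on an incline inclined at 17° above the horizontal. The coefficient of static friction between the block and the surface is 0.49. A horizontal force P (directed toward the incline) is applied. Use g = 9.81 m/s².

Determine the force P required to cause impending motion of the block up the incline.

At impending motion up the slope, friction acts down-slope at its limit: f = μ_s N.
Perpendicular to the incline: N = m g cos θ + P sin θ.
Along the incline: P cos θ = m g sin θ + μ_s N = m g sin θ + μ_s (m g cos θ + P sin θ).
Solving, P (cos θ − μ_s sin θ) = m g (sin θ + μ_s cos θ), so P = 67×9.81×(sin 17° + 0.49 cos 17°)/(cos 17° − 0.49 sin 17°) = 657×0.761/0.813 = 615 N.

P ≈ 615 N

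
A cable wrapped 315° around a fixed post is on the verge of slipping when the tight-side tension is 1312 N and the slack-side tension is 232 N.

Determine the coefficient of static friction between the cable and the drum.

T₂/T₁ = e^{μβ} → μ = ln(T₂/T₁)/β.
β = 315° = 5.498 rad.
μ = ln(1312/232)/5.498 = ln(5.655)/5.498 = 0.315.

μ ≈ 0.315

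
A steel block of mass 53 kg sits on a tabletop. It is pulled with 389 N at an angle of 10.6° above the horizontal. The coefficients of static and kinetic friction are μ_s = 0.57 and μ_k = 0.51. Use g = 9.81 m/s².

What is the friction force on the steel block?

Vertical equilibrium gives N = m g − P sin α = 448.4 N.
For equilibrium, f = P cos α = 389×cos 10.6° = 382.4 N.
The static-friction limit is μ_s N = 255.6 N.
The required friction exceeds μ_s N, so the steel block moves and f = μ_k N = 229 N.

f ≈ 229 N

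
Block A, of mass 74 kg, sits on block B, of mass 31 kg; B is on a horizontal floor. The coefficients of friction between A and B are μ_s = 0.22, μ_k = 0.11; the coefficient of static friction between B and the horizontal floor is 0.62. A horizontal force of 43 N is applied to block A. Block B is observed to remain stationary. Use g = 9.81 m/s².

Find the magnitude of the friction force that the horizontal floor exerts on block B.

f ≈ 43 N

The normal force B exerts on A is simply A's weight, N₁ = 725.9 N.
So the A–B interface can sustain at most μ_s N₁ = 159.7 N of static friction.
Since P = 43 N ≤ 159.7 N, A does not slip on B; friction on A equals P = 43 N.
B experiences an equal 43 N forward from A (third law). B is in equilibrium, so the floor supplies f₂ = 43 N of static friction (limit μ_s(m_A+m_B)g = 638.6 N, not exceeded).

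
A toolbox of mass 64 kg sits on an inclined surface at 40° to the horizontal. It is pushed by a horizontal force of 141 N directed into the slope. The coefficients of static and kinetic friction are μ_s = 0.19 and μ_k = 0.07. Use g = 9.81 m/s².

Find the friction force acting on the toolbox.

f ≈ 40 N (up the incline)

Normal direction: N = m g cos θ + P sin θ = 571.6 N.
Along the incline, the net driving force (taking up-slope positive) is P cos θ − m g sin θ = 108 − 403.6 = -295.6 N, so equilibrium requires friction f = 295.6 N (up-slope).
The limit of static friction is μ_s N = 108.6 N.
The required 295.6 N exceeds the static limit, so the toolbox slides down-slope and f = μ_k N = 0.07×571.6 = 40 N.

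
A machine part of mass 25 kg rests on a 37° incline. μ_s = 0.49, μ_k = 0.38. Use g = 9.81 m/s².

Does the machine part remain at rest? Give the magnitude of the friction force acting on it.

N = m g cos θ = 196 N.
Down-slope weight component: m g sin θ = 148 N.
μ_s N = 96 N.
148 > 96 N, so it slides; kinetic friction f = μ_k N = 0.38×196 = 74.4 N.

f ≈ 74.4 N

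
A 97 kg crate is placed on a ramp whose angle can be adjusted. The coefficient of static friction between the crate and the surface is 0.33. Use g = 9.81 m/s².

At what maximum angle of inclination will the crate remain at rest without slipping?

At the slip threshold, m g sin θ = μ_s · m g cos θ, so tan θ = μ_s.
θ_max = arctan(0.33) = 18.3°.

θ_max ≈ 18.3°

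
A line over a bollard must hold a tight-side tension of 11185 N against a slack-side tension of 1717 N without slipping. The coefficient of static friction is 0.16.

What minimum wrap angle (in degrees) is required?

β_min ≈ 671°

T₂/T₁ = e^{μβ} → β = ln(T₂/T₁)/μ.
β = ln(11185/1717)/0.16 = 1.874/0.16 = 11.71 rad.
In degrees: β = 11.71 × 180/π = 671°.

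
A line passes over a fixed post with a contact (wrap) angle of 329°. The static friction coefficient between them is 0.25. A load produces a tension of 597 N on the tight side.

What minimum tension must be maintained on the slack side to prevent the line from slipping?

T_min ≈ 142 N

Capstan equation at impending slip: T_tight/T_slack = e^{μβ}.
β = 329° = 5.742 rad; e^{μβ} = e^{0.25×5.742} = 4.202.
T_slack = T_tight / e^{μβ} = 597 / 4.202 = 142 N.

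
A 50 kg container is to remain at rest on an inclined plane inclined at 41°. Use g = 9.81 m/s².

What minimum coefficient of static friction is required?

At the slip threshold m g sin θ = μ_s m g cos θ, so μ_s,min = tan θ.
μ_s,min = tan 41° = 0.869.

μ_s,min ≈ 0.869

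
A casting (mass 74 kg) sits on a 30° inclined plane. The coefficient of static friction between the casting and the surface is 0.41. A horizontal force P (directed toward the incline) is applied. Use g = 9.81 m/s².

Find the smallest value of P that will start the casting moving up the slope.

At impending motion up the slope, friction acts down-slope at its limit: f = μ_s N.
Perpendicular to the incline: N = m g cos θ + P sin θ.
Along the incline: P cos θ = m g sin θ + μ_s N = m g sin θ + μ_s (m g cos θ + P sin θ).
Solving, P (cos θ − μ_s sin θ) = m g (sin θ + μ_s cos θ), so P = 74×9.81×(sin 30° + 0.41 cos 30°)/(cos 30° − 0.41 sin 30°) = 726×0.8551/0.661 = 939 N.

P ≈ 939 N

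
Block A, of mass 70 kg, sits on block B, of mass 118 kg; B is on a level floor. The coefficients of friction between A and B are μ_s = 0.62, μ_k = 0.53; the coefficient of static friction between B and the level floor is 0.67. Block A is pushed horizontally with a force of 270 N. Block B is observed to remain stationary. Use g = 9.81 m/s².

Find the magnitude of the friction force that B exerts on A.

Normal force at the A–B interface: N₁ = m_A g = 686.7 N.
So the A–B interface can sustain at most μ_s N₁ = 425.8 N of static friction.
Since P = 270 N ≤ 425.8 N, A does not slip on B; friction on A equals P = 270 N.
By Newton's third law B feels 270 N forward from A. With B stationary, the floor's static friction on B balances it: f₂ = 270 N (well within μ_s(m_A+m_B)g = 1236 N).

f ≈ 270 N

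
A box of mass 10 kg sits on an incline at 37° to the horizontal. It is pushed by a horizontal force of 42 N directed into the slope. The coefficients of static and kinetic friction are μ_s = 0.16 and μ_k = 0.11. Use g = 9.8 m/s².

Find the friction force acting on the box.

The horizontal push has a component P sin θ into the surface, so N = m g cos θ + P sin θ = 78.27 + 25.28 = 103.5 N.
Along the incline, the net driving force (taking up-slope positive) is P cos θ − m g sin θ = 33.54 − 58.98 = -25.44 N, so equilibrium requires friction f = 25.44 N (up-slope).
Maximum static friction: μ_s N = 0.16 × 103.5 = 16.57 N.
|f_req| = 25.44 > 16.57 N → the box slides down the incline; f = μ_k N = 0.11 × 103.5 = 11.4 N.

f ≈ 11.4 N (up the incline)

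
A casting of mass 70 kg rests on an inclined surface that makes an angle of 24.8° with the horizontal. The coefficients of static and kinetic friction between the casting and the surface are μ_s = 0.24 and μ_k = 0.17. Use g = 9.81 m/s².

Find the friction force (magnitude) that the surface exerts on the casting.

f ≈ 106 N (up the incline)

Normal force: N = m g cos θ = 70 × 9.81 × cos 24.8° = 623.4 N.
Along the slope the weight component is m g sin θ = 288 N; friction must supply exactly this, acting up-slope.
The static-friction ceiling is μ_s N = 0.24 × 623.4 = 149.6 N.
Since |288| > 149.6 N, static friction cannot hold it; the casting slides down the incline and kinetic friction applies: f = μ_k N = 0.17 × 623.4 = 106 N.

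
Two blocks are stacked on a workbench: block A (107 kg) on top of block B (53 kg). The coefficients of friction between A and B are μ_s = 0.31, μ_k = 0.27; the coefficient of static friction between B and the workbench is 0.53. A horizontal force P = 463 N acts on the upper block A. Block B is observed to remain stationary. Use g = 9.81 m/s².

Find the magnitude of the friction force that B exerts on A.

The normal force B exerts on A is simply A's weight, N₁ = 1050 N.
So the A–B interface can sustain at most μ_s N₁ = 325.4 N of static friction.
Since P = 463 N > 325.4 N, A slides on B; the A–B friction is kinetic: f₁ = μ_k N₁ = 0.27×1050 = 283 N.
B experiences an equal 283 N forward from A (third law). B is in equilibrium, so the floor supplies f₂ = 283 N of static friction (limit μ_s(m_A+m_B)g = 831.9 N, not exceeded).

f ≈ 283 N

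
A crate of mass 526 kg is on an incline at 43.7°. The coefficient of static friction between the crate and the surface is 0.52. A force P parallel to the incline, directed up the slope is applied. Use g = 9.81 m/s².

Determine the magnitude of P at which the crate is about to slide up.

At impending motion up the slope, friction acts down-slope at its limit: f = μ_s N.
P is parallel to the surface, so N = m g cos θ = 3730 N.
Along the incline: P = m g sin θ + μ_s N = 3560 + 0.52×3730 = 5500 N.

P ≈ 5500 N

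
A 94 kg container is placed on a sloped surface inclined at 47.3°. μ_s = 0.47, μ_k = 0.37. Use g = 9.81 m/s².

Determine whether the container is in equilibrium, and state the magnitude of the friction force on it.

f ≈ 231 N

N = m g cos θ = 625 N.
Down-slope weight component: m g sin θ = 678 N.
μ_s N = 294 N.
678 > 294 N, so it slides; kinetic friction f = μ_k N = 0.37×625 = 231 N.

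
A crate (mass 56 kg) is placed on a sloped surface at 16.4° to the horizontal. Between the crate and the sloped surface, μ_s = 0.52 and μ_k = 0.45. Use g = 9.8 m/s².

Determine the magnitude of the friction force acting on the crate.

Perpendicular to the surface, N = m g cos θ = 56·9.8·cos 16.4° = 526.5 N.
Along the slope the weight component is m g sin θ = 154.9 N; friction must supply exactly this, acting up-slope.
The static-friction ceiling is μ_s N = 0.52 × 526.5 = 273.8 N.
Since |154.9| ≤ 273.8 N, the crate remains in static equilibrium and friction takes exactly the required value.

f ≈ 155 N (up the incline)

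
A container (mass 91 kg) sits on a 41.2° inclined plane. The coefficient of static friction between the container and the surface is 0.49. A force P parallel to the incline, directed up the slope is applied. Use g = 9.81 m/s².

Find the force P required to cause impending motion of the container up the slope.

P ≈ 917 N

At impending motion up the slope, friction acts down-slope at its limit: f = μ_s N.
P is parallel to the surface, so N = m g cos θ = 672 N.
Along the incline: P = m g sin θ + μ_s N = 588 + 0.49×672 = 917 N.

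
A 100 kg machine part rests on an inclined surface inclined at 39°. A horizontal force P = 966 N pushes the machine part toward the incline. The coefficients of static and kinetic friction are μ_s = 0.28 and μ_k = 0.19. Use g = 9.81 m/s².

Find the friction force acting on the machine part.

f ≈ 133 N (down the incline)

Resolve perpendicular to the incline: N = m g cos θ + P sin θ = 100×9.81×cos 39° + 966×sin 39° = 1370 N.
Parallel to the incline: P cos θ − m g sin θ = 750.7 − 617.4 = 133.4 N; the friction needed to balance this is 133.4 N acting down the slope.
The limit of static friction is μ_s N = 383.7 N.
|f_req| = 133.4 ≤ 383.7 N → the machine part is in equilibrium; friction equals the required value.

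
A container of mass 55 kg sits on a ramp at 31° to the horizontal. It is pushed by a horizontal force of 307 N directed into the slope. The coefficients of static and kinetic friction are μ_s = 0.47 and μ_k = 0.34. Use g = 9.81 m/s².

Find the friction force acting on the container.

f ≈ 14.7 N (up the incline)

Resolve perpendicular to the incline: N = m g cos θ + P sin θ = 55×9.81×cos 31° + 307×sin 31° = 620.6 N.
Along the incline, the net driving force (taking up-slope positive) is P cos θ − m g sin θ = 263.2 − 277.9 = -14.74 N, so equilibrium requires friction f = 14.74 N (up-slope).
The limit of static friction is μ_s N = 291.7 N.
Since 14.74 N is within the 291.7 N limit, the container stays put and friction is exactly 14.7 N.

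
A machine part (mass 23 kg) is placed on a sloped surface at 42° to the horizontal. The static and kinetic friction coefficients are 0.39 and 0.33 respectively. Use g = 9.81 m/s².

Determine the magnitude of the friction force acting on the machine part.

f ≈ 55.3 N (up the incline)

Perpendicular to the surface, N = m g cos θ = 23·9.81·cos 42° = 167.7 N.
For equilibrium along the incline, friction must balance the weight component: f = m g sin θ = 151 N up the slope.
Maximum static friction available: μ_s N = 0.39 × 167.7 = 65.39 N.
|151| exceeds 65.39 N, so the machine part slips down-slope; friction is kinetic, f = μ_k N = 0.33×167.7 = 55.3 N.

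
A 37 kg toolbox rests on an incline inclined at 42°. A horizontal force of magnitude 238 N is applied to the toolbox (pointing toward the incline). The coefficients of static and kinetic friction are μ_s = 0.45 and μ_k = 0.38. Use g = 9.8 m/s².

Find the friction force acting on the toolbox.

f ≈ 65.8 N (up the incline)

Normal direction: N = m g cos θ + P sin θ = 428.7 N.
Parallel to the incline: P cos θ − m g sin θ = 176.9 − 242.6 = -65.76 N; the friction needed to balance this is 65.76 N acting up the slope.
The limit of static friction is μ_s N = 192.9 N.
Since 65.76 N is within the 192.9 N limit, the toolbox stays put and friction is exactly 65.8 N.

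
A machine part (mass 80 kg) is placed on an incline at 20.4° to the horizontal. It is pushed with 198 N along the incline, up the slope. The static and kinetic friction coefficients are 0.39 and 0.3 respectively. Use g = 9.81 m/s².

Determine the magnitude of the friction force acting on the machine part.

Perpendicular to the surface, N = m g cos θ = 80·9.81·cos 20.4° = 735.6 N.
For equilibrium along the incline the friction force must supply f = m g sin θ − P = 273.6 − 198 = 75.56 N (positive meaning up-slope).
Maximum static friction available: μ_s N = 0.39 × 735.6 = 286.9 N.
Since |75.56| ≤ 286.9 N, the machine part remains in static equilibrium and friction takes exactly the required value.

f ≈ 75.6 N (up the incline)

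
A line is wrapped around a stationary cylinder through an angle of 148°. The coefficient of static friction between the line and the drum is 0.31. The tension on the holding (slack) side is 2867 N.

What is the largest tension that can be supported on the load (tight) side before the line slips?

T_max ≈ 6390 N

At impending slip the capstan equation gives T₂/T₁ = e^{μβ} with β in radians.
β = 148° × π/180 = 2.583 rad.
e^{μβ} = e^{0.31×2.583} = 2.227.
T₂ = T₁ · e^{μβ} = 2867 × 2.227 = 6390 N.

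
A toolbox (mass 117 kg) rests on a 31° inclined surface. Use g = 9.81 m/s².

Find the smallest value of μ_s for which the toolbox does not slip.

At the slip threshold m g sin θ = μ_s m g cos θ, so μ_s,min = tan θ.
μ_s,min = tan 31° = 0.601.

μ_s,min ≈ 0.601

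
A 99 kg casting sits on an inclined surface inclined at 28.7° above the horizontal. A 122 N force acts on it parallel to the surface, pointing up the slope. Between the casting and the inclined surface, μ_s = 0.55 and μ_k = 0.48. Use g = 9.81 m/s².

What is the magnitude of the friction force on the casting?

f ≈ 344 N (up the incline)

The normal reaction is N = m g cos θ = 851.9 N.
The friction needed for equilibrium is m g sin θ − P = 466.4 − 122 = 344.4 N, measured positive up-slope.
The static-friction ceiling is μ_s N = 0.55 × 851.9 = 468.5 N.
Since |344.4| ≤ 468.5 N, the casting remains in static equilibrium and friction takes exactly the required value.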